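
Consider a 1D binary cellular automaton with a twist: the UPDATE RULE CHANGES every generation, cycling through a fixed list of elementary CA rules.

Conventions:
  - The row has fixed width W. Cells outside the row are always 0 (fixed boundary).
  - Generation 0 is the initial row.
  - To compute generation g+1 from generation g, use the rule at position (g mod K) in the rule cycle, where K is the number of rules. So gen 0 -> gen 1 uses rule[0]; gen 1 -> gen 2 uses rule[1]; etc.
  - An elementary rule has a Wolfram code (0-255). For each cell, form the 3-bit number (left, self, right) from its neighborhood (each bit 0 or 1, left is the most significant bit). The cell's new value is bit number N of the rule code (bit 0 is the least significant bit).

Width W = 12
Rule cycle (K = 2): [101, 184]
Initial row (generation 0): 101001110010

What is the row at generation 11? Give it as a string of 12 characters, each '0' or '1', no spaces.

Gen 0: 101001110010
Gen 1 (rule 101): 111000010010
Gen 2 (rule 184): 110100001001
Gen 3 (rule 101): 011101101001
Gen 4 (rule 184): 011011010100
Gen 5 (rule 101): 001101111101
Gen 6 (rule 184): 001011111010
Gen 7 (rule 101): 101100001110
Gen 8 (rule 184): 011010001101
Gen 9 (rule 101): 001110100111
Gen 10 (rule 184): 001101010110
Gen 11 (rule 101): 100111111010

Answer: 100111111010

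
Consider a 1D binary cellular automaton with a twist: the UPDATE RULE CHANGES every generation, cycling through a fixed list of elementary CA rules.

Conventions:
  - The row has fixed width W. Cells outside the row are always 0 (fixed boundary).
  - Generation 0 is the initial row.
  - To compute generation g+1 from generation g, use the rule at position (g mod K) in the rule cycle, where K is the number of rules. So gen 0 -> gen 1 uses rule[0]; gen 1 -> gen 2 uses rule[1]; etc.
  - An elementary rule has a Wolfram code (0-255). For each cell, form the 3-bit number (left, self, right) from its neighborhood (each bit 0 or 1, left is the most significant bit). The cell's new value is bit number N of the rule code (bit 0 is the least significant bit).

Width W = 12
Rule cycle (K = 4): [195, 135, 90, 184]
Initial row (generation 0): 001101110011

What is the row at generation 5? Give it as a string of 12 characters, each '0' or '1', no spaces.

Gen 0: 001101110011
Gen 1 (rule 195): 110100110101
Gen 2 (rule 135): 000101000101
Gen 3 (rule 90): 001000101000
Gen 4 (rule 184): 000100010100
Gen 5 (rule 195): 111001100001

Answer: 111001100001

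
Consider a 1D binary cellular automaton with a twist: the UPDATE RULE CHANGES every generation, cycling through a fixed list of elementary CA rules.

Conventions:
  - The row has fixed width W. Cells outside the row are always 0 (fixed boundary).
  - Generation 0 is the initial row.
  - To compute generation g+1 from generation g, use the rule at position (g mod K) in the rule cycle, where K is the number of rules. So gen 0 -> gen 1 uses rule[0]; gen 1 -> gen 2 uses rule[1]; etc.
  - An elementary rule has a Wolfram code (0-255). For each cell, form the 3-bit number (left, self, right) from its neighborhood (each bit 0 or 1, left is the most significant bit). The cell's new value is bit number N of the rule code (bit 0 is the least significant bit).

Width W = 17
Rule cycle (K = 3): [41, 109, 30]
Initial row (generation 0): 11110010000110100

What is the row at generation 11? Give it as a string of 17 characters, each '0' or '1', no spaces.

Answer: 01011101001110010

Derivation:
Gen 0: 11110010000110100
Gen 1 (rule 41): 10000000110101001
Gen 2 (rule 109): 10111110111111001
Gen 3 (rule 30): 10100000100000111
Gen 4 (rule 41): 01001110001110100
Gen 5 (rule 109): 01001010101011101
Gen 6 (rule 30): 11111010101010001
Gen 7 (rule 41): 10000101010100100
Gen 8 (rule 109): 10110111111100101
Gen 9 (rule 30): 10100100000011101
Gen 10 (rule 41): 01000001111010010
Gen 11 (rule 109): 01011101001110010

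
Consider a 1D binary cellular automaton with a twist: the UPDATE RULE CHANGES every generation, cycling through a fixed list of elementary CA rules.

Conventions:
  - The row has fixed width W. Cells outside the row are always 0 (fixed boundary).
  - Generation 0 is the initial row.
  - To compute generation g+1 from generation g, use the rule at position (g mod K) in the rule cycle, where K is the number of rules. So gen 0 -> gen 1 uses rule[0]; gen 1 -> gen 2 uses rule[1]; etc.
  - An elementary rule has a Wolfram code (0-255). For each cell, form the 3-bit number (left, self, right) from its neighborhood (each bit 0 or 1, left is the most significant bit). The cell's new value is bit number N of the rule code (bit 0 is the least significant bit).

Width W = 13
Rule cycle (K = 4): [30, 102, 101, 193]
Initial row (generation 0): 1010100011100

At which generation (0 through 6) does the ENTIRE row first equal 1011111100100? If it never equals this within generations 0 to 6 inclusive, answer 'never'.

Gen 0: 1010100011100
Gen 1 (rule 30): 1010110110010
Gen 2 (rule 102): 1111011010110
Gen 3 (rule 101): 0001101111010
Gen 4 (rule 193): 1100100111000
Gen 5 (rule 30): 1011111100100
Gen 6 (rule 102): 1100000101100

Answer: 5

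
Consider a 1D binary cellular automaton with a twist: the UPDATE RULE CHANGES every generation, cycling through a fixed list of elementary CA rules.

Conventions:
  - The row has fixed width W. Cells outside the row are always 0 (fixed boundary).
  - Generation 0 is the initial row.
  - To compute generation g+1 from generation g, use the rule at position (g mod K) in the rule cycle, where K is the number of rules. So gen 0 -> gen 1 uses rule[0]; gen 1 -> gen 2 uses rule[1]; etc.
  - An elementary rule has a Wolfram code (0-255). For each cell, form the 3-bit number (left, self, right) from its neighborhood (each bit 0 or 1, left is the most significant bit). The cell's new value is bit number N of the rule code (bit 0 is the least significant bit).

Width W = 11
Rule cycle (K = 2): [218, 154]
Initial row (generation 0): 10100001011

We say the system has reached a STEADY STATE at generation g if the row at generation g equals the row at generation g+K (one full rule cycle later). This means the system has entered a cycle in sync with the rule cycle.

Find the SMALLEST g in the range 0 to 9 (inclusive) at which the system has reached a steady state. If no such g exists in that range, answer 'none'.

Gen 0: 10100001011
Gen 1 (rule 218): 00010010011
Gen 2 (rule 154): 00101101110
Gen 3 (rule 218): 01001101111
Gen 4 (rule 154): 10111001110
Gen 5 (rule 218): 00111111111
Gen 6 (rule 154): 01111111110
Gen 7 (rule 218): 11111111111
Gen 8 (rule 154): 11111111110
Gen 9 (rule 218): 11111111111
Gen 10 (rule 154): 11111111110
Gen 11 (rule 218): 11111111111

Answer: 7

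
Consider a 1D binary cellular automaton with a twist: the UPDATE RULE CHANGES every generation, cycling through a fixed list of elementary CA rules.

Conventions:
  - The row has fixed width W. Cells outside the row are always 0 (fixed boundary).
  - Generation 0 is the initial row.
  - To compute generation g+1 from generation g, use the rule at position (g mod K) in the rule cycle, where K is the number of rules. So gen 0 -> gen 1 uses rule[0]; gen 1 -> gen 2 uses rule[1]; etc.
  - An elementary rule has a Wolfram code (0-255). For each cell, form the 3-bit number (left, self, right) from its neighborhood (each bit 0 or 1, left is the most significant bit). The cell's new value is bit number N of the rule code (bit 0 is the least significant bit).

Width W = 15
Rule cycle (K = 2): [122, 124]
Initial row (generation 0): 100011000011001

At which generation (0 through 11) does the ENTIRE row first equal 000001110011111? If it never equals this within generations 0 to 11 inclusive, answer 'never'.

Answer: never

Derivation:
Gen 0: 100011000011001
Gen 1 (rule 122): 010111100111110
Gen 2 (rule 124): 011100110100011
Gen 3 (rule 122): 110111111010111
Gen 4 (rule 124): 111100001111101
Gen 5 (rule 122): 100110011000110
Gen 6 (rule 124): 110111011100111
Gen 7 (rule 122): 111101110111101
Gen 8 (rule 124): 100111011100111
Gen 9 (rule 122): 011101110111101
Gen 10 (rule 124): 010111011100111
Gen 11 (rule 122): 101101110111101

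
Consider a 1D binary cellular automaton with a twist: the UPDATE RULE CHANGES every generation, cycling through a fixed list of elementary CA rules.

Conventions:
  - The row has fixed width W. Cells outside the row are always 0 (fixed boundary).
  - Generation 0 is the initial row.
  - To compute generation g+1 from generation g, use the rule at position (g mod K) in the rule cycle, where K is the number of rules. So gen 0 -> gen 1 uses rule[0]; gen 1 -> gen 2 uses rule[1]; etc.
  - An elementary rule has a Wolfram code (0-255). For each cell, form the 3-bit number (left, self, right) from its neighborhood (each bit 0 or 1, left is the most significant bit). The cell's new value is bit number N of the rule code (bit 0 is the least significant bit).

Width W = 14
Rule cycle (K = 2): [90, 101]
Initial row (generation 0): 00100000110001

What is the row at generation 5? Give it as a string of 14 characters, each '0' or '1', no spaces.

Gen 0: 00100000110001
Gen 1 (rule 90): 01010001111010
Gen 2 (rule 101): 01110100001110
Gen 3 (rule 90): 11010010011011
Gen 4 (rule 101): 01110010001101
Gen 5 (rule 90): 11011101011100

Answer: 11011101011100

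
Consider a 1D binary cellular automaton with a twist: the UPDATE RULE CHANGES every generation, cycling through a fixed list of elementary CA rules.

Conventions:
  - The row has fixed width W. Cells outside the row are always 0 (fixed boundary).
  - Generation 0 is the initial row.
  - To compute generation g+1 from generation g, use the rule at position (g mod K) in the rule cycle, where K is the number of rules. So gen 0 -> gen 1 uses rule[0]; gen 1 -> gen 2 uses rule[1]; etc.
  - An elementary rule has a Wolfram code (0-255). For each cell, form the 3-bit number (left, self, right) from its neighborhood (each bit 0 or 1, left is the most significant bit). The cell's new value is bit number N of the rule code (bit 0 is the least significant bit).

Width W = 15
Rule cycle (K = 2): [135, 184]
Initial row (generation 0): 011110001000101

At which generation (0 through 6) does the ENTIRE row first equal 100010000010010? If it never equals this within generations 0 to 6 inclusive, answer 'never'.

Gen 0: 011110001000101
Gen 1 (rule 135): 101100111011101
Gen 2 (rule 184): 011010110111010
Gen 3 (rule 135): 100010000010010
Gen 4 (rule 184): 010001000001001
Gen 5 (rule 135): 110111011111011
Gen 6 (rule 184): 101110111110110

Answer: 3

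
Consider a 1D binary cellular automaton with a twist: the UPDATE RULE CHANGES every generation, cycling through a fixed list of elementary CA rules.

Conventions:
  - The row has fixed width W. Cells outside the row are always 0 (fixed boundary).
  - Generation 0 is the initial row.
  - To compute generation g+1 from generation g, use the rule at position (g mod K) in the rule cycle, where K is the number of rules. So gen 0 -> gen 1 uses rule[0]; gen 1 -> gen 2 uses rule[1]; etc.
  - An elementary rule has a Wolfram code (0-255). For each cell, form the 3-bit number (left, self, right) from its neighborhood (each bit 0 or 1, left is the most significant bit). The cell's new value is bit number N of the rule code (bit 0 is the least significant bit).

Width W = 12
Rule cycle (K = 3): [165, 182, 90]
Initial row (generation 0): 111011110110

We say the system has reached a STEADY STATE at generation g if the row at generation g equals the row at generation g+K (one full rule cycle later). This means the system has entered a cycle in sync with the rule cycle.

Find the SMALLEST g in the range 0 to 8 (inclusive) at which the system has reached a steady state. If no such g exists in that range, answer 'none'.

Gen 0: 111011110110
Gen 1 (rule 165): 010101101000
Gen 2 (rule 182): 111110011100
Gen 3 (rule 90): 100011110110
Gen 4 (rule 165): 101001101000
Gen 5 (rule 182): 111110011100
Gen 6 (rule 90): 100011110110
Gen 7 (rule 165): 101001101000
Gen 8 (rule 182): 111110011100
Gen 9 (rule 90): 100011110110
Gen 10 (rule 165): 101001101000
Gen 11 (rule 182): 111110011100

Answer: 2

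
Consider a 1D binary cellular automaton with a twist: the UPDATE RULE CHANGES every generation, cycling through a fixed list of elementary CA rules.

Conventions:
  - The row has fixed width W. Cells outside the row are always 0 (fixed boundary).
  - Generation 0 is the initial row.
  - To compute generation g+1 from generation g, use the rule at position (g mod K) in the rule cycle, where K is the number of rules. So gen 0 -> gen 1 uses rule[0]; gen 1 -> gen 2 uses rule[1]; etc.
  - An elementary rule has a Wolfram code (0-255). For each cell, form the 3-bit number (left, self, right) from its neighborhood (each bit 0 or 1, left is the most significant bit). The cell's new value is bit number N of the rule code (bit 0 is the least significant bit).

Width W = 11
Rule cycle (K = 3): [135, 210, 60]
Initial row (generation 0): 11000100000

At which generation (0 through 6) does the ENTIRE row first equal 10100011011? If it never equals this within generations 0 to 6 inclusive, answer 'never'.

Answer: never

Derivation:
Gen 0: 11000100000
Gen 1 (rule 135): 00011101111
Gen 2 (rule 210): 00101100111
Gen 3 (rule 60): 00111010100
Gen 4 (rule 135): 11010010101
Gen 5 (rule 210): 01001100000
Gen 6 (rule 60): 01101010000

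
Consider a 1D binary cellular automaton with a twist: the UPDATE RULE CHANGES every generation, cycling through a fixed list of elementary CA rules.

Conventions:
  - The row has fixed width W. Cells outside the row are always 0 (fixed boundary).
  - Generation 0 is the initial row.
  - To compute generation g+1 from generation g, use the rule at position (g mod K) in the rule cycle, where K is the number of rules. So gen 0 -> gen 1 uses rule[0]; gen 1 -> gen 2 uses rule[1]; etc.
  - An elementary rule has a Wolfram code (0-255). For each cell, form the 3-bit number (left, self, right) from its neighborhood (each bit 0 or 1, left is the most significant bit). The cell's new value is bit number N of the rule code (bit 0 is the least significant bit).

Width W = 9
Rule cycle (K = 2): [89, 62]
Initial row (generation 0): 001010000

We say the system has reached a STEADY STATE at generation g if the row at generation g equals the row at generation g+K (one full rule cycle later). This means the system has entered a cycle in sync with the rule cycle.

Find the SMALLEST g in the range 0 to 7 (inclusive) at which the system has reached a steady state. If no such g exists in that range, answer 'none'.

Answer: 6

Derivation:
Gen 0: 001010000
Gen 1 (rule 89): 100001111
Gen 2 (rule 62): 110011000
Gen 3 (rule 89): 111011111
Gen 4 (rule 62): 100110000
Gen 5 (rule 89): 010111111
Gen 6 (rule 62): 111100000
Gen 7 (rule 89): 100111111
Gen 8 (rule 62): 111100000
Gen 9 (rule 89): 100111111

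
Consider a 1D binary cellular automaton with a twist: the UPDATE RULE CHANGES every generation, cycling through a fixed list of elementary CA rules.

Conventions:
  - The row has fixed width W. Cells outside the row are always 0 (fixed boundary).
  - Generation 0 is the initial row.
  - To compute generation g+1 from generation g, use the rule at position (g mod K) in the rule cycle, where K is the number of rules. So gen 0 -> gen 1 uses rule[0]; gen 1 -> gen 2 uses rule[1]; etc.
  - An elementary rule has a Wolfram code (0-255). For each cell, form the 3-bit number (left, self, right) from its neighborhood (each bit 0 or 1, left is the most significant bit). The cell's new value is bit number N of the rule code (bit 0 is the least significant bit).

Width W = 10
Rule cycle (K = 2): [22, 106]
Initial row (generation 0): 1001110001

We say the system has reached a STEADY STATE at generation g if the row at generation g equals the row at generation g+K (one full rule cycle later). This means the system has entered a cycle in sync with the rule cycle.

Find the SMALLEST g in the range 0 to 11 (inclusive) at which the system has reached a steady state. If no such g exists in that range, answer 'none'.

Answer: none

Derivation:
Gen 0: 1001110001
Gen 1 (rule 22): 1110001011
Gen 2 (rule 106): 1010010111
Gen 3 (rule 22): 1011110000
Gen 4 (rule 106): 0110010000
Gen 5 (rule 22): 1001111000
Gen 6 (rule 106): 0011001000
Gen 7 (rule 22): 0100111100
Gen 8 (rule 106): 1001100100
Gen 9 (rule 22): 1110011110
Gen 10 (rule 106): 1010110010
Gen 11 (rule 22): 1010001111
Gen 12 (rule 106): 0100011001
Gen 13 (rule 22): 1110100111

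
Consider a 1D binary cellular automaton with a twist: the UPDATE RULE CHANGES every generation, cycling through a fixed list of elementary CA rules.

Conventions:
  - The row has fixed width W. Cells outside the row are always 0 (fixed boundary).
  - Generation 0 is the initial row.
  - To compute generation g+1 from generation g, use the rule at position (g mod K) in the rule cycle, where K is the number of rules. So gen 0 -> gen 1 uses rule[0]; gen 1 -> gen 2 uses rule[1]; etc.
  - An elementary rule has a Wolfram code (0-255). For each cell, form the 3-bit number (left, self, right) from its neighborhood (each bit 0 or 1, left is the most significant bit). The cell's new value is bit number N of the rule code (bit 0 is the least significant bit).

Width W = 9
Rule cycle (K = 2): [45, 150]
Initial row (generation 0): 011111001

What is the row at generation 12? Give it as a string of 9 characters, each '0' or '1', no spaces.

Answer: 111101011

Derivation:
Gen 0: 011111001
Gen 1 (rule 45): 010000001
Gen 2 (rule 150): 111000011
Gen 3 (rule 45): 100011010
Gen 4 (rule 150): 110100011
Gen 5 (rule 45): 101101010
Gen 6 (rule 150): 100001011
Gen 7 (rule 45): 101101110
Gen 8 (rule 150): 100000101
Gen 9 (rule 45): 101110111
Gen 10 (rule 150): 100100010
Gen 11 (rule 45): 100101010
Gen 12 (rule 150): 111101011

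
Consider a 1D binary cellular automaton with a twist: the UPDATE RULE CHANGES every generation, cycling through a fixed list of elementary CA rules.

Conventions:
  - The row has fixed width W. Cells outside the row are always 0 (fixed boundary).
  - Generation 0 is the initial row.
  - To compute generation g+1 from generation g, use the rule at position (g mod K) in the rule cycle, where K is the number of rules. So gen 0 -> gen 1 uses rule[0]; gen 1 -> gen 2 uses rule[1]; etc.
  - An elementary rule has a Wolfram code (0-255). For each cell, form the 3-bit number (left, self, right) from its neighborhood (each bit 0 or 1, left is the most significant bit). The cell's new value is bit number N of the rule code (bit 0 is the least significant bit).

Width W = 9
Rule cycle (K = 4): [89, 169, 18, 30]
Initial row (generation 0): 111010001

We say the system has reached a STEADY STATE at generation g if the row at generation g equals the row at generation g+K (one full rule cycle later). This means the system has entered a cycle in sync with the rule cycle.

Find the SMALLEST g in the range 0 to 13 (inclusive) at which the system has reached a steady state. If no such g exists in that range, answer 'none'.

Gen 0: 111010001
Gen 1 (rule 89): 101001100
Gen 2 (rule 169): 010001001
Gen 3 (rule 18): 101010110
Gen 4 (rule 30): 101010101
Gen 5 (rule 89): 000000000
Gen 6 (rule 169): 111111111
Gen 7 (rule 18): 000000000
Gen 8 (rule 30): 000000000
Gen 9 (rule 89): 111111111
Gen 10 (rule 169): 111111110
Gen 11 (rule 18): 000000001
Gen 12 (rule 30): 000000011
Gen 13 (rule 89): 111111011
Gen 14 (rule 169): 111110110
Gen 15 (rule 18): 000000001
Gen 16 (rule 30): 000000011
Gen 17 (rule 89): 111111011

Answer: 11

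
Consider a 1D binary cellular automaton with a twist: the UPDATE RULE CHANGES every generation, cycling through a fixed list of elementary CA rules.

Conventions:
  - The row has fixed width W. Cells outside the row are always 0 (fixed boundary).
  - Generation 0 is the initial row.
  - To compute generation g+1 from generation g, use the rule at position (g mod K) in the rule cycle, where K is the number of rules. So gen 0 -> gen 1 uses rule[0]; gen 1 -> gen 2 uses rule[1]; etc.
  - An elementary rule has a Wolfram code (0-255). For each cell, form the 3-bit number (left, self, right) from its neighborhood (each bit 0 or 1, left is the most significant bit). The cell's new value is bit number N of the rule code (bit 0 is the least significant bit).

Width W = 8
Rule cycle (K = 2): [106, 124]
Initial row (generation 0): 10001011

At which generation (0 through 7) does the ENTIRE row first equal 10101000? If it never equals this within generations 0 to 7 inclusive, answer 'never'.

Answer: never

Derivation:
Gen 0: 10001011
Gen 1 (rule 106): 00010111
Gen 2 (rule 124): 00011101
Gen 3 (rule 106): 00110110
Gen 4 (rule 124): 00111111
Gen 5 (rule 106): 01100001
Gen 6 (rule 124): 01110001
Gen 7 (rule 106): 11010010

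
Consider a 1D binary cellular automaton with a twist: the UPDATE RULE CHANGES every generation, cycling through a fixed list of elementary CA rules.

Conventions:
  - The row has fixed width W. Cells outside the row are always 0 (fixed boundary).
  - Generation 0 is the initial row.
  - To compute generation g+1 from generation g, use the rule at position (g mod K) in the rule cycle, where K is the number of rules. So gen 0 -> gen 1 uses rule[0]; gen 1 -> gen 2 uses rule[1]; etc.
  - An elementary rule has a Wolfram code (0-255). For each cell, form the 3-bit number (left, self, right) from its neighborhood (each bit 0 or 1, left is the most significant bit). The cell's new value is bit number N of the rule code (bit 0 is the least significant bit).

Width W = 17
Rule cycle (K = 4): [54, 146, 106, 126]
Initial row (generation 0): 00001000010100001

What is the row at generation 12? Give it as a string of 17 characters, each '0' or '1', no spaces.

Answer: 11111111000111110

Derivation:
Gen 0: 00001000010100001
Gen 1 (rule 54): 00011100111110011
Gen 2 (rule 146): 00101011011101100
Gen 3 (rule 106): 01010111110111100
Gen 4 (rule 126): 11111100011100110
Gen 5 (rule 54): 00000010100011001
Gen 6 (rule 146): 00000100010100110
Gen 7 (rule 106): 00001000101001110
Gen 8 (rule 126): 00011101111111011
Gen 9 (rule 54): 00100010000000100
Gen 10 (rule 146): 01010101000001010
Gen 11 (rule 106): 10101010000010100
Gen 12 (rule 126): 11111111000111110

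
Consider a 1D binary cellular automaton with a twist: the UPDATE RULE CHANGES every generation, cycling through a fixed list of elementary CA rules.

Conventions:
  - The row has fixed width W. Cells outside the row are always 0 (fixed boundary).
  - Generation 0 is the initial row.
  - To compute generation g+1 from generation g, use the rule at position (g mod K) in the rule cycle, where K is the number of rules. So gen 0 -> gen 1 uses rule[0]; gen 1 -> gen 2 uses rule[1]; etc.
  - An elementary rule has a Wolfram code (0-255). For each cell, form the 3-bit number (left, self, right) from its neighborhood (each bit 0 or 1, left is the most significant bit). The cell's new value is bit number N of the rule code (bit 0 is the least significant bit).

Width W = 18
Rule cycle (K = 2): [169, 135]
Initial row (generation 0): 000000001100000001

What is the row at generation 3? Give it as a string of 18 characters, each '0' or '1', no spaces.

Gen 0: 000000001100000001
Gen 1 (rule 169): 111111101001111100
Gen 2 (rule 135): 011111001010111001
Gen 3 (rule 169): 011110000101110000

Answer: 011110000101110000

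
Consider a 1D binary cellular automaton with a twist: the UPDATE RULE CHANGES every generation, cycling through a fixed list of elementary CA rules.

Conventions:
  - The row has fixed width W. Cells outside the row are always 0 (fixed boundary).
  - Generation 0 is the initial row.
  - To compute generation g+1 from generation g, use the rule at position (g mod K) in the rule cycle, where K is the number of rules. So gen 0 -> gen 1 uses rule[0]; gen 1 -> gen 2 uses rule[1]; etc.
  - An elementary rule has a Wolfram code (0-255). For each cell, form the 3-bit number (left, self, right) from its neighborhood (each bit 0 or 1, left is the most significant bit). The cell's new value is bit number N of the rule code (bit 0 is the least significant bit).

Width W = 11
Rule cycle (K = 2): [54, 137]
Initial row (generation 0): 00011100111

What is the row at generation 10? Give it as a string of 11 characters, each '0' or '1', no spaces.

Gen 0: 00011100111
Gen 1 (rule 54): 00100011000
Gen 2 (rule 137): 10001010011
Gen 3 (rule 54): 11011111100
Gen 4 (rule 137): 10011111001
Gen 5 (rule 54): 11100000111
Gen 6 (rule 137): 11001110110
Gen 7 (rule 54): 00110001001
Gen 8 (rule 137): 10100100000
Gen 9 (rule 54): 11111110000
Gen 10 (rule 137): 11111100111

Answer: 11111100111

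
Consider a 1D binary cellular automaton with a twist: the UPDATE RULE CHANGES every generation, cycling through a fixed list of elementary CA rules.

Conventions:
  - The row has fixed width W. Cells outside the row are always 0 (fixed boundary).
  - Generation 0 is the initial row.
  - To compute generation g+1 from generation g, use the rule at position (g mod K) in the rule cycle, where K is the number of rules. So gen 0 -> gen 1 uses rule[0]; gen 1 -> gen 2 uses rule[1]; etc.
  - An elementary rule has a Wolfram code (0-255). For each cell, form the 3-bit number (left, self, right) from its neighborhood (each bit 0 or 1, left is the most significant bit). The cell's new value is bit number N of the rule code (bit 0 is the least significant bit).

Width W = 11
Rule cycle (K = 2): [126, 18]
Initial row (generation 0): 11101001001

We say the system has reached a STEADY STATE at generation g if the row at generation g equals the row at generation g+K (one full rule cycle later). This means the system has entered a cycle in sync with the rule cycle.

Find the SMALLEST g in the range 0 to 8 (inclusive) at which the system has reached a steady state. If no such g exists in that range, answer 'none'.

Answer: 2

Derivation:
Gen 0: 11101001001
Gen 1 (rule 126): 10111111111
Gen 2 (rule 18): 00000000000
Gen 3 (rule 126): 00000000000
Gen 4 (rule 18): 00000000000
Gen 5 (rule 126): 00000000000
Gen 6 (rule 18): 00000000000
Gen 7 (rule 126): 00000000000
Gen 8 (rule 18): 00000000000
Gen 9 (rule 126): 00000000000
Gen 10 (rule 18): 00000000000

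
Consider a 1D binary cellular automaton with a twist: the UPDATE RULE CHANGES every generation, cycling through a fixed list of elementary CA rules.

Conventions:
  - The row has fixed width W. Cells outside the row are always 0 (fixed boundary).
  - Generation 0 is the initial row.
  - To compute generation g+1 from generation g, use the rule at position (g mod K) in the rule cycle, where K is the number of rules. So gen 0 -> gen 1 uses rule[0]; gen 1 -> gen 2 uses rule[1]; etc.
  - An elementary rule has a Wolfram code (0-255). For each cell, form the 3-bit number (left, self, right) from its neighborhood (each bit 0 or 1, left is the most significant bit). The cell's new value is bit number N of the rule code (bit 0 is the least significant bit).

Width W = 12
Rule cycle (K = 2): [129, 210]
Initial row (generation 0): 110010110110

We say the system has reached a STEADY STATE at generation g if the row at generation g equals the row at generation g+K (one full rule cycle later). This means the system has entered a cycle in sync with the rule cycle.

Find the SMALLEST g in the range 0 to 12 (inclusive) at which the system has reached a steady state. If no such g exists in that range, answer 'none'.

Gen 0: 110010110110
Gen 1 (rule 129): 000000000000
Gen 2 (rule 210): 000000000000
Gen 3 (rule 129): 111111111111
Gen 4 (rule 210): 011111111111
Gen 5 (rule 129): 001111111110
Gen 6 (rule 210): 010111111111
Gen 7 (rule 129): 000011111110
Gen 8 (rule 210): 000101111111
Gen 9 (rule 129): 110000111110
Gen 10 (rule 210): 011001011111
Gen 11 (rule 129): 000000001110
Gen 12 (rule 210): 000000010111
Gen 13 (rule 129): 111111000010
Gen 14 (rule 210): 011111100101

Answer: none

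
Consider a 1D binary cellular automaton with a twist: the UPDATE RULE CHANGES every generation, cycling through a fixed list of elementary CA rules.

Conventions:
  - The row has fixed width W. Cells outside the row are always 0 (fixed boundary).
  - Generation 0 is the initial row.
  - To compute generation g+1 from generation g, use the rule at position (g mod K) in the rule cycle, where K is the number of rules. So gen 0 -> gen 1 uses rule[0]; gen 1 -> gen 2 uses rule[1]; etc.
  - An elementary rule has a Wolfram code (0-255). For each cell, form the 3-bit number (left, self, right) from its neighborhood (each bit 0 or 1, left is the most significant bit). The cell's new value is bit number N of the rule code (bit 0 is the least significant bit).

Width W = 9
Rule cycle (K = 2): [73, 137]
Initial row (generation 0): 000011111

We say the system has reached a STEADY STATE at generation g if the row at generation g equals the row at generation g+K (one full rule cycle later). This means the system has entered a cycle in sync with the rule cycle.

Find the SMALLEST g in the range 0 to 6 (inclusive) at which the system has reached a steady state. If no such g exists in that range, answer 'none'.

Answer: none

Derivation:
Gen 0: 000011111
Gen 1 (rule 73): 111010001
Gen 2 (rule 137): 110000100
Gen 3 (rule 73): 110110001
Gen 4 (rule 137): 100100100
Gen 5 (rule 73): 000000001
Gen 6 (rule 137): 111111100
Gen 7 (rule 73): 100000101
Gen 8 (rule 137): 001110000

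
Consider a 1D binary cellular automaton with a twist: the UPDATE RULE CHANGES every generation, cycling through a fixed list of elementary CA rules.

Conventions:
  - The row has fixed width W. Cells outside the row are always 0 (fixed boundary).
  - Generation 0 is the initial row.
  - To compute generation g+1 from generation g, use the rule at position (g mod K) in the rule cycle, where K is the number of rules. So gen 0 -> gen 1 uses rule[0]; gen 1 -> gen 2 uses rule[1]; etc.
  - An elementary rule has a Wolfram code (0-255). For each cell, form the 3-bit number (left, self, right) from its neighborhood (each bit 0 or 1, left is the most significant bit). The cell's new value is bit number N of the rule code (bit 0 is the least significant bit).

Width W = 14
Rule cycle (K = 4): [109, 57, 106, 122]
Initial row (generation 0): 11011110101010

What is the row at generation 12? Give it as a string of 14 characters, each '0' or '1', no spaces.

Gen 0: 11011110101010
Gen 1 (rule 109): 11110011111110
Gen 2 (rule 57): 10001010000001
Gen 3 (rule 106): 00010100000010
Gen 4 (rule 122): 00101010000101
Gen 5 (rule 109): 10111110110111
Gen 6 (rule 57): 01100001101100
Gen 7 (rule 106): 11100011111100
Gen 8 (rule 122): 10110110000110
Gen 9 (rule 109): 11111110110110
Gen 10 (rule 57): 10000001101101
Gen 11 (rule 106): 00000011111110
Gen 12 (rule 122): 00000110000011

Answer: 00000110000011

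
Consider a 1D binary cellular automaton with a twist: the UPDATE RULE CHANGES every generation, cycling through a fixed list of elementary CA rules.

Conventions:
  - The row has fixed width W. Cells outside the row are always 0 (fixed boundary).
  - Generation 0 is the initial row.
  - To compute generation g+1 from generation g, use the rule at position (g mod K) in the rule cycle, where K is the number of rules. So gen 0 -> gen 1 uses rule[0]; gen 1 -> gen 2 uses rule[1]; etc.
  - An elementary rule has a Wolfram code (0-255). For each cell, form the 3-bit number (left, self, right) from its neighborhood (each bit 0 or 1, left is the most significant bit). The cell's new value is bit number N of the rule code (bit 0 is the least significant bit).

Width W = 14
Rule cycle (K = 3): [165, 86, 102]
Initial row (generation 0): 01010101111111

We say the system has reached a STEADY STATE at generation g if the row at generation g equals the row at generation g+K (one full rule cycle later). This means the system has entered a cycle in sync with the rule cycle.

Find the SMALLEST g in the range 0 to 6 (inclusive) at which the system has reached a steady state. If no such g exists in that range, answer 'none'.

Gen 0: 01010101111111
Gen 1 (rule 165): 01111110111110
Gen 2 (rule 86): 10000010000011
Gen 3 (rule 102): 10000110000101
Gen 4 (rule 165): 10110000110111
Gen 5 (rule 86): 10011001010001
Gen 6 (rule 102): 10101011110011
Gen 7 (rule 165): 11111101100000
Gen 8 (rule 86): 00000100110000
Gen 9 (rule 102): 00001101010000

Answer: none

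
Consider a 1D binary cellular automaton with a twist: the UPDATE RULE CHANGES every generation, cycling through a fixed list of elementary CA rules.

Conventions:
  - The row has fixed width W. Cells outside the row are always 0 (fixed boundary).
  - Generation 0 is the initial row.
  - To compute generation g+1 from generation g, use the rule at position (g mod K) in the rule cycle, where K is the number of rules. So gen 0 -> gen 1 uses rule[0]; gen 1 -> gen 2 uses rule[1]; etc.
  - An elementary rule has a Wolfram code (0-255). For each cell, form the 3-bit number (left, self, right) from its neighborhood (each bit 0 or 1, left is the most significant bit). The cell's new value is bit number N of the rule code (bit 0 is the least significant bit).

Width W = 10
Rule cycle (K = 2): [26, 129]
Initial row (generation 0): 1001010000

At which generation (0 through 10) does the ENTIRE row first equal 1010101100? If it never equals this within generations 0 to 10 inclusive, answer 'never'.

Answer: never

Derivation:
Gen 0: 1001010000
Gen 1 (rule 26): 0110001000
Gen 2 (rule 129): 0000100011
Gen 3 (rule 26): 0001010110
Gen 4 (rule 129): 1100000000
Gen 5 (rule 26): 1010000000
Gen 6 (rule 129): 0000111111
Gen 7 (rule 26): 0001100000
Gen 8 (rule 129): 1100001111
Gen 9 (rule 26): 1010011000
Gen 10 (rule 129): 0000000011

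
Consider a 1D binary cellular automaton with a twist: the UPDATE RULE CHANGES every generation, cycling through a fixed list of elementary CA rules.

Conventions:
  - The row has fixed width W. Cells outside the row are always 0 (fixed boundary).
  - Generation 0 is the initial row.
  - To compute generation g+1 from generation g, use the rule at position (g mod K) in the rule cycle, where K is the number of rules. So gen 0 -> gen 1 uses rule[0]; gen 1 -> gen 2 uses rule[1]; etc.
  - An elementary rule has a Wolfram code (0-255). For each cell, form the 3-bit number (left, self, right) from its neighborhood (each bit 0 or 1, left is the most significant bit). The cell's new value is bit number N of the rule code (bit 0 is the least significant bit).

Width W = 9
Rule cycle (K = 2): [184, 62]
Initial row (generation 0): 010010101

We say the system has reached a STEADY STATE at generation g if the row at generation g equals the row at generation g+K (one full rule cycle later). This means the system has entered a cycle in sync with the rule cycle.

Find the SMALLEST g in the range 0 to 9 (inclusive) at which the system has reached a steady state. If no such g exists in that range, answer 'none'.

Gen 0: 010010101
Gen 1 (rule 184): 001001010
Gen 2 (rule 62): 011111111
Gen 3 (rule 184): 011111110
Gen 4 (rule 62): 110000001
Gen 5 (rule 184): 101000000
Gen 6 (rule 62): 111100000
Gen 7 (rule 184): 111010000
Gen 8 (rule 62): 100111000
Gen 9 (rule 184): 010110100
Gen 10 (rule 62): 111101110
Gen 11 (rule 184): 111011101

Answer: none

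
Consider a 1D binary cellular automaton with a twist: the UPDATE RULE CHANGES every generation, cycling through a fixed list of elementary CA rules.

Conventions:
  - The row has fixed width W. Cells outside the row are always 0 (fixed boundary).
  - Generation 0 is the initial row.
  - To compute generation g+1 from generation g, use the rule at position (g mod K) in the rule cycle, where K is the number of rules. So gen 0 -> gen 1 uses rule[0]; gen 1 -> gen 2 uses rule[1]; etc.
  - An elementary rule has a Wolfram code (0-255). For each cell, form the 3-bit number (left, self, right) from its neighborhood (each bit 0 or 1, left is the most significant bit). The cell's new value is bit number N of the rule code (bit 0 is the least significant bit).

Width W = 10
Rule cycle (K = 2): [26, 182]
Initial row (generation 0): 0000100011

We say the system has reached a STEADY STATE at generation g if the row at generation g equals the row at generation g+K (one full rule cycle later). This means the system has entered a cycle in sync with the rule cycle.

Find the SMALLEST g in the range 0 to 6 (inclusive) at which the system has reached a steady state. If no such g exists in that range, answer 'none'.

Answer: 4

Derivation:
Gen 0: 0000100011
Gen 1 (rule 26): 0001010110
Gen 2 (rule 182): 0011111001
Gen 3 (rule 26): 0110000110
Gen 4 (rule 182): 1001001001
Gen 5 (rule 26): 0110110110
Gen 6 (rule 182): 1001001001
Gen 7 (rule 26): 0110110110
Gen 8 (rule 182): 1001001001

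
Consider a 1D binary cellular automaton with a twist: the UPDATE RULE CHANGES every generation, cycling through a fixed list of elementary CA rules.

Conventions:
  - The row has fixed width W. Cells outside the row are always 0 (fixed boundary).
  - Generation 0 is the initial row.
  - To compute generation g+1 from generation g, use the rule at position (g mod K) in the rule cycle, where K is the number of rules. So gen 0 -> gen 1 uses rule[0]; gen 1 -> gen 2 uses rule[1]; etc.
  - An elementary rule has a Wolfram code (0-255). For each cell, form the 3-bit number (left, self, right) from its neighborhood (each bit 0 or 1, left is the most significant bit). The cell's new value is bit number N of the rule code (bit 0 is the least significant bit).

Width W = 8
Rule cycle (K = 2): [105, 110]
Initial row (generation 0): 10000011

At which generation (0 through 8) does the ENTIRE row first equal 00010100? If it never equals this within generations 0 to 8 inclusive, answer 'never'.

Gen 0: 10000011
Gen 1 (rule 105): 00111011
Gen 2 (rule 110): 01101111
Gen 3 (rule 105): 01111001
Gen 4 (rule 110): 11001011
Gen 5 (rule 105): 11000111
Gen 6 (rule 110): 11001101
Gen 7 (rule 105): 11001110
Gen 8 (rule 110): 11011010

Answer: never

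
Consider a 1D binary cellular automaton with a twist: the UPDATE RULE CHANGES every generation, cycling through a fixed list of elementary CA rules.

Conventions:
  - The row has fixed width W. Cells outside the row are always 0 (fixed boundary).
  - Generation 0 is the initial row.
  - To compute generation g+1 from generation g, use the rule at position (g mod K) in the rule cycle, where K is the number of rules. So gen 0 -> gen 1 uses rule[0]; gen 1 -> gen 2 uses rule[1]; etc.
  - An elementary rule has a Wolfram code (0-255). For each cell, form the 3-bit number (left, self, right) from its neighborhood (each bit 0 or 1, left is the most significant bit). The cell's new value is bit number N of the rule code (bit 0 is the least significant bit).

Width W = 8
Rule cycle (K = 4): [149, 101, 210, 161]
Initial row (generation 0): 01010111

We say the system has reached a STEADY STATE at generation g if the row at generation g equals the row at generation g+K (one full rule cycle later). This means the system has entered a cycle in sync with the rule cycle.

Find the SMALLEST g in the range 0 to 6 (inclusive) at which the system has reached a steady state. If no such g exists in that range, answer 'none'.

Answer: none

Derivation:
Gen 0: 01010111
Gen 1 (rule 149): 01010010
Gen 2 (rule 101): 01110010
Gen 3 (rule 210): 10111101
Gen 4 (rule 161): 01011010
Gen 5 (rule 149): 01000011
Gen 6 (rule 101): 01011001
Gen 7 (rule 210): 10001110
Gen 8 (rule 161): 00100100
Gen 9 (rule 149): 10110111
Gen 10 (rule 101): 11011001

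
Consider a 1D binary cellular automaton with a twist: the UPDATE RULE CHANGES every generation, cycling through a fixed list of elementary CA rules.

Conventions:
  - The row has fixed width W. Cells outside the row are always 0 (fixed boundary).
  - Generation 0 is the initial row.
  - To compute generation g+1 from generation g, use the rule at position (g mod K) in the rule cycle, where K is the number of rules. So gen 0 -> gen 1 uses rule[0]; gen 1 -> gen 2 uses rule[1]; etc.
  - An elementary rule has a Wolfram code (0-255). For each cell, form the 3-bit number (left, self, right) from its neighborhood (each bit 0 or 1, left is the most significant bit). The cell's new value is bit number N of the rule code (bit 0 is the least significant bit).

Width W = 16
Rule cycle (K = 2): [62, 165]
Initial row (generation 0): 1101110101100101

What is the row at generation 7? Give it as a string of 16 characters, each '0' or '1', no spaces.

Answer: 1101111110110010

Derivation:
Gen 0: 1101110101100101
Gen 1 (rule 62): 1011001111011111
Gen 2 (rule 165): 1100000110101110
Gen 3 (rule 62): 1010001101111001
Gen 4 (rule 165): 1110100010110001
Gen 5 (rule 62): 1001110111101011
Gen 6 (rule 165): 1000101011011100
Gen 7 (rule 62): 1101111110110010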